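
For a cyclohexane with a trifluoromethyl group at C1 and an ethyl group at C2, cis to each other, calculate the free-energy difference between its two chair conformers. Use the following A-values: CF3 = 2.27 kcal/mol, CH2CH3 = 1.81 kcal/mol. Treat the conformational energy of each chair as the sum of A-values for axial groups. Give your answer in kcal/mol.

0.46 kcal/mol

C1 and C2 have opposite parity, so for the cis isomer the two substituents are one axial and one equatorial in each chair.
Chair I (trifluoromethyl axial, ethyl equatorial): E = 2.27 kcal/mol.
Chair II (trifluoromethyl equatorial, ethyl axial): E = 1.81 kcal/mol.
ΔE = 2.27 − 1.81 = 0.46 kcal/mol; chair II is more stable.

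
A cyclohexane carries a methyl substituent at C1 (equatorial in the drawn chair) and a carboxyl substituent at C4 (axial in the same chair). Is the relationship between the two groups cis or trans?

cis

C1 and C4 have opposite parity, so their axial bonds point in opposite directions.
With opposite-parity carbons, two substituents on the same face are one axial and one equatorial; opposite faces give both axial or both equatorial.
Here the groups are equatorial/axial → same face → cis.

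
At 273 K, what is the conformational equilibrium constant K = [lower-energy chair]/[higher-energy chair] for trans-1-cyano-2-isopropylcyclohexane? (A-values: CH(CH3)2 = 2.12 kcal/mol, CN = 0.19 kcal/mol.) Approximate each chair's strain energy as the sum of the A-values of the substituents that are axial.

K ≈ 70.7

C1 and C2 have opposite parity, so for the trans isomer the two substituents are e,e in one chair and a,a in the other.
Chair I (isopropyl axial, cyano axial): E = 2.31 kcal/mol; chair II (isopropyl equatorial, cyano equatorial): E = 0.00 kcal/mol.
ΔG = 2.31 kcal/mol between the two chairs.
K = exp(ΔG/RT) with R = 1.987×10⁻³ kcal mol⁻¹ K⁻¹ and T = 273 K gives K ≈ 70.7.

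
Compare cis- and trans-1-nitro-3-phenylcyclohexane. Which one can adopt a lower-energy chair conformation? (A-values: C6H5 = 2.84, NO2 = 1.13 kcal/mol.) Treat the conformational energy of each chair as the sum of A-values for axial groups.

cis

At 1,3 positions (parity same): cis → (e,e or a,a); trans → (a,e or e,a).
Best chair for cis: E = 0.00 kcal/mol; best chair for trans: E = 1.13 kcal/mol.
The cis isomer is lower by 1.13 kcal/mol.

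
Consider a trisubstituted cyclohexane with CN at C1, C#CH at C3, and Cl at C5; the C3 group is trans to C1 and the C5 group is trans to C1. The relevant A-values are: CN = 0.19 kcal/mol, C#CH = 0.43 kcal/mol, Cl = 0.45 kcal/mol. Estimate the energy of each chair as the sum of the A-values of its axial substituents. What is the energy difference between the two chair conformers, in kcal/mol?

0.69 kcal/mol

Chair I (cyano axial, ethynyl equatorial, chloro equatorial): E = 0.19 kcal/mol.
Chair II (cyano equatorial, ethynyl axial, chloro axial): E = 0.88 kcal/mol.
ΔE = 0.88 − 0.19 = 0.69 kcal/mol; chair I is more stable.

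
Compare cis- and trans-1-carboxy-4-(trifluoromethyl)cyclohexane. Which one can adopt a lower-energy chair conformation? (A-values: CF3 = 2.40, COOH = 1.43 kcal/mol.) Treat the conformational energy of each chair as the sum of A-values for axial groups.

At 1,4 positions (parity opposite): cis → (a,e or e,a); trans → (e,e or a,a).
Best chair for cis: E = 1.43 kcal/mol; best chair for trans: E = 0.00 kcal/mol.
The trans isomer is lower by 1.43 kcal/mol.

trans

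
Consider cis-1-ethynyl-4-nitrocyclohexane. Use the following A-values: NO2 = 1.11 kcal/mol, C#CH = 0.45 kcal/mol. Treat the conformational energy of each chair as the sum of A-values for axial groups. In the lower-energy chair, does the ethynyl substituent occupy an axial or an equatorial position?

C1 and C4 have opposite parity, so for the cis isomer the two substituents are one axial and one equatorial in each chair.
Chair I (nitro axial, ethynyl equatorial): E = 1.11 kcal/mol.
Chair II (nitro equatorial, ethynyl axial): E = 0.45 kcal/mol.
Chair II is the more stable (lower-energy) conformer, and in that chair the ethynyl group is axial.

axial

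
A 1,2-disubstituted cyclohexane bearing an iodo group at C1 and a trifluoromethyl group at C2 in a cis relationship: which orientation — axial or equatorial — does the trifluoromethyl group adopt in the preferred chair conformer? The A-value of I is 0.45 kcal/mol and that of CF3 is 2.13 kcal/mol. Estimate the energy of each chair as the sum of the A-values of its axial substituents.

equatorial

C1 and C2 have opposite parity, so for the cis isomer the two substituents are one axial and one equatorial in each chair.
Chair I (iodo axial, trifluoromethyl equatorial): E = 0.45 kcal/mol.
Chair II (iodo equatorial, trifluoromethyl axial): E = 2.13 kcal/mol.
Chair I is the more stable (lower-energy) conformer, and in that chair the trifluoromethyl group is equatorial.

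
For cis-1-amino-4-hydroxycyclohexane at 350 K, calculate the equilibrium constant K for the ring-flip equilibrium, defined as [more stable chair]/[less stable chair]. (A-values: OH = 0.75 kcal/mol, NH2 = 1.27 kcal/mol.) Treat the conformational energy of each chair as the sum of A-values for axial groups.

K ≈ 2.11

C1 and C4 have opposite parity, so for the cis isomer the two substituents are one axial and one equatorial in each chair.
Chair I (hydroxyl axial, amino equatorial): E = 0.75 kcal/mol; chair II (hydroxyl equatorial, amino axial): E = 1.27 kcal/mol.
ΔG = 0.52 kcal/mol between the two chairs.
K = exp(ΔG/RT) with R = 1.987×10⁻³ kcal mol⁻¹ K⁻¹ and T = 350 K gives K ≈ 2.11.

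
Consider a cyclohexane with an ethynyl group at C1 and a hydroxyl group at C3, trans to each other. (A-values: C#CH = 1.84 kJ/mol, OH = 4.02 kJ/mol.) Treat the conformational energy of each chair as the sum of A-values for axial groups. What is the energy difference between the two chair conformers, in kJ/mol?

C1 and C3 have the same parity, so for the trans isomer the two substituents are one axial and one equatorial in each chair.
Chair I (ethynyl axial, hydroxyl equatorial): E = 1.84 kJ/mol.
Chair II (ethynyl equatorial, hydroxyl axial): E = 4.02 kJ/mol.
ΔE = 4.02 − 1.84 = 2.18 kJ/mol; chair I is more stable.

2.18 kJ/mol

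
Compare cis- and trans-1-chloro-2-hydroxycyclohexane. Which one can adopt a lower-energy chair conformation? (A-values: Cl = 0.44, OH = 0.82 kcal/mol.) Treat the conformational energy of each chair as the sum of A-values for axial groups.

At 1,2 positions (parity opposite): cis → (a,e or e,a); trans → (e,e or a,a).
Best chair for cis: E = 0.44 kcal/mol; best chair for trans: E = 0.00 kcal/mol.
The trans isomer is lower by 0.44 kcal/mol.

trans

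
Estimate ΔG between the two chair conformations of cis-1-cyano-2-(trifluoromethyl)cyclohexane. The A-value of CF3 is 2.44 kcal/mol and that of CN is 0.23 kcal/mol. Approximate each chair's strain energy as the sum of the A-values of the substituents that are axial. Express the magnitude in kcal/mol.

C1 and C2 have opposite parity, so for the cis isomer the two substituents are one axial and one equatorial in each chair.
Chair I (trifluoromethyl axial, cyano equatorial): E = 2.44 kcal/mol.
Chair II (trifluoromethyl equatorial, cyano axial): E = 0.23 kcal/mol.
ΔE = 2.44 − 0.23 = 2.21 kcal/mol; chair II is more stable.

2.21 kcal/mol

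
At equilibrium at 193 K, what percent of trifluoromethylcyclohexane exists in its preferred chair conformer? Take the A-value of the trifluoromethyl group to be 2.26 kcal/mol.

One chair has the trifluoromethyl group axial (E = 2.26 kcal/mol) and the other has it equatorial (E = 0).
ΔG = 2.26 kcal/mol between the two chairs.
K = exp(ΔG/RT) with R = 1.987×10⁻³ kcal mol⁻¹ K⁻¹ and T = 193 K gives K ≈ 363.
Fraction in the lower-energy chair = K/(K+1) = 99.7%.

99.7%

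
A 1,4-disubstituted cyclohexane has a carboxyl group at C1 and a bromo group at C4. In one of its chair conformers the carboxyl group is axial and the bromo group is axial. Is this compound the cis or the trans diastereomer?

trans

C1 and C4 have opposite parity, so their axial bonds point in opposite directions.
With opposite-parity carbons, two substituents on the same face are one axial and one equatorial; opposite faces give both axial or both equatorial.
Here the groups are axial/axial → opposite face → trans.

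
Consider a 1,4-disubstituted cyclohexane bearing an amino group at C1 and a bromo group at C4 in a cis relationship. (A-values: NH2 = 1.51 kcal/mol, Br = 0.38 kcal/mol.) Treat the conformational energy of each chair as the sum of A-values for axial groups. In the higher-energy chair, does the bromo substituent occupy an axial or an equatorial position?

equatorial

C1 and C4 have opposite parity, so for the cis isomer the two substituents are one axial and one equatorial in each chair.
Chair I (amino axial, bromo equatorial): E = 1.51 kcal/mol.
Chair II (amino equatorial, bromo axial): E = 0.38 kcal/mol.
Chair I is the less stable (higher-energy) conformer, and in that chair the bromo group is equatorial.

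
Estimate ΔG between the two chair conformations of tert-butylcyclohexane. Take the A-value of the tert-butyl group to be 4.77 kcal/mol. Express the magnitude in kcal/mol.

A monosubstituted cyclohexane has one chair with the tert-butyl group axial (E = A = 4.77 kcal/mol) and one with it equatorial (E = 0).
ΔE = 4.77 − 0 = 4.77 kcal/mol.

4.77 kcal/mol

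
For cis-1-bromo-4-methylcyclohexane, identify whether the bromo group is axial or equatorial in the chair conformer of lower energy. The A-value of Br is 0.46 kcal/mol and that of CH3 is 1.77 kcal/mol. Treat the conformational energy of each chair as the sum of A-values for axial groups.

C1 and C4 have opposite parity, so for the cis isomer the two substituents are one axial and one equatorial in each chair.
Chair I (bromo axial, methyl equatorial): E = 0.46 kcal/mol.
Chair II (bromo equatorial, methyl axial): E = 1.77 kcal/mol.
Chair I is the more stable (lower-energy) conformer, and in that chair the bromo group is axial.

axial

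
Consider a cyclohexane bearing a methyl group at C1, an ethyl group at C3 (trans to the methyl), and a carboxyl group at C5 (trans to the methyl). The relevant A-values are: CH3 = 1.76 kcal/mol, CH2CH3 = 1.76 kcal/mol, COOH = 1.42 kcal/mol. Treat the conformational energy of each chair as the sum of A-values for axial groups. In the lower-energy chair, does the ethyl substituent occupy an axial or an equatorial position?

equatorial

Chair I (methyl axial, ethyl equatorial, carboxyl equatorial): E = 1.76 kcal/mol.
Chair II (methyl equatorial, ethyl axial, carboxyl axial): E = 3.18 kcal/mol.
Chair I is the more stable (lower-energy) conformer, and in that chair the ethyl group is equatorial.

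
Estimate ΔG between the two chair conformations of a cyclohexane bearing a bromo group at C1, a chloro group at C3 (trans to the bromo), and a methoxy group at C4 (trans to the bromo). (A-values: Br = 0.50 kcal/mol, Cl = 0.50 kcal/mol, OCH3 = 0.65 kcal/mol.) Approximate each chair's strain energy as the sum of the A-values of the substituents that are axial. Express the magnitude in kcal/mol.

0.65 kcal/mol

Chair I (bromo axial, chloro equatorial, methoxy axial): E = 1.15 kcal/mol.
Chair II (bromo equatorial, chloro axial, methoxy equatorial): E = 0.50 kcal/mol.
ΔE = 1.15 − 0.50 = 0.65 kcal/mol; chair II is more stable.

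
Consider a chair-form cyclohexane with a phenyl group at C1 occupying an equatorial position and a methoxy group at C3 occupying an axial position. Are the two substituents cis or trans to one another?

trans

C1 and C3 have the same parity, so their axial bonds point in the same direction.
With same-parity carbons, two substituents on the same face are both axial or both equatorial; opposite faces give one of each.
Here the groups are equatorial/axial → opposite face → trans.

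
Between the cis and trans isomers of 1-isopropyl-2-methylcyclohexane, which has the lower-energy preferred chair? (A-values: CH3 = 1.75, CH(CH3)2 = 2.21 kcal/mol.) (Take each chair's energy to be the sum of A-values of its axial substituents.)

At 1,2 positions (parity opposite): cis → (a,e or e,a); trans → (e,e or a,a).
Best chair for cis: E = 1.75 kcal/mol; best chair for trans: E = 0.00 kcal/mol.
The trans isomer is lower by 1.75 kcal/mol.

trans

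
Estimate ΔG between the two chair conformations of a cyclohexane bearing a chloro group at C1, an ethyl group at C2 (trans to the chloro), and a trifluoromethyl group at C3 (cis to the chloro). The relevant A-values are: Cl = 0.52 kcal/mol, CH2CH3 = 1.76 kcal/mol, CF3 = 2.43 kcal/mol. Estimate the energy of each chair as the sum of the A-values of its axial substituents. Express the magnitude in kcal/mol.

Chair I (chloro axial, ethyl axial, trifluoromethyl axial): E = 4.71 kcal/mol.
Chair II (chloro equatorial, ethyl equatorial, trifluoromethyl equatorial): E = 0.00 kcal/mol.
ΔE = 4.71 − 0.00 = 4.71 kcal/mol; chair II is more stable.

4.71 kcal/mol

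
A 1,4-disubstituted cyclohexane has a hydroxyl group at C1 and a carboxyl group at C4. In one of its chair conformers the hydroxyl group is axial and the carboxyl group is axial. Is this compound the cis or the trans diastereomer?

C1 and C4 have opposite parity, so their axial bonds point in opposite directions.
With opposite-parity carbons, two substituents on the same face are one axial and one equatorial; opposite faces give both axial or both equatorial.
Here the groups are axial/axial → opposite face → trans.

trans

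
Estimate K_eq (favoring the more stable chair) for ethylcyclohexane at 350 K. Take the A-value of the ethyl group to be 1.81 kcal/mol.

One chair has the ethyl group axial (E = 1.81 kcal/mol) and the other has it equatorial (E = 0).
ΔG = 1.81 kcal/mol between the two chairs.
K = exp(ΔG/RT) with R = 1.987×10⁻³ kcal mol⁻¹ K⁻¹ and T = 350 K gives K ≈ 13.5.

K ≈ 13.5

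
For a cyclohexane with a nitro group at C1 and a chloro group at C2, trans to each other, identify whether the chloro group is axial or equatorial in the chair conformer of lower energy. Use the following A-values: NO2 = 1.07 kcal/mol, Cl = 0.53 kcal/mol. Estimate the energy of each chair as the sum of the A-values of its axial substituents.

equatorial

C1 and C2 have opposite parity, so for the trans isomer the two substituents are e,e in one chair and a,a in the other.
Chair I (nitro axial, chloro axial): E = 1.60 kcal/mol.
Chair II (nitro equatorial, chloro equatorial): E = 0.00 kcal/mol.
Chair II is the more stable (lower-energy) conformer, and in that chair the chloro group is equatorial.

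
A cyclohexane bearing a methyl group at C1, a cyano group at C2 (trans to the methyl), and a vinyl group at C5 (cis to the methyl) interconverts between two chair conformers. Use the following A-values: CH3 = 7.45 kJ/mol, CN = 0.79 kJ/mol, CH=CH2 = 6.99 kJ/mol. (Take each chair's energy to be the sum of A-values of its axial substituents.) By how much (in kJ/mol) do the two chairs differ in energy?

Chair I (methyl axial, cyano axial, vinyl axial): E = 15.23 kJ/mol.
Chair II (methyl equatorial, cyano equatorial, vinyl equatorial): E = 0.00 kJ/mol.
ΔE = 15.23 − 0.00 = 15.23 kJ/mol; chair II is more stable.

15.23 kJ/mol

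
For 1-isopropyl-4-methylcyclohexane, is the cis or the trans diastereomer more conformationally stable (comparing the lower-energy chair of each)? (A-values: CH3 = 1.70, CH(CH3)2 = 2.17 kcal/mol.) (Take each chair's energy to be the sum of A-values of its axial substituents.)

At 1,4 positions (parity opposite): cis → (a,e or e,a); trans → (e,e or a,a).
Best chair for cis: E = 1.70 kcal/mol; best chair for trans: E = 0.00 kcal/mol.
The trans isomer is lower by 1.70 kcal/mol.

trans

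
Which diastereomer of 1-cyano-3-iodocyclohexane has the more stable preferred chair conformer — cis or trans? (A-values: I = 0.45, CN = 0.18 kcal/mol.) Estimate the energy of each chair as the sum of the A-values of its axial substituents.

At 1,3 positions (parity same): cis → (e,e or a,a); trans → (a,e or e,a).
Best chair for cis: E = 0.00 kcal/mol; best chair for trans: E = 0.18 kcal/mol.
The cis isomer is lower by 0.18 kcal/mol.

cis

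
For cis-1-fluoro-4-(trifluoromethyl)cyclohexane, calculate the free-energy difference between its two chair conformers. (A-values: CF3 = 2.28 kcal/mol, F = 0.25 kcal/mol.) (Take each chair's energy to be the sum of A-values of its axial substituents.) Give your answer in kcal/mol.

2.03 kcal/mol

C1 and C4 have opposite parity, so for the cis isomer the two substituents are one axial and one equatorial in each chair.
Chair I (trifluoromethyl axial, fluoro equatorial): E = 2.28 kcal/mol.
Chair II (trifluoromethyl equatorial, fluoro axial): E = 0.25 kcal/mol.
ΔE = 2.28 − 0.25 = 2.03 kcal/mol; chair II is more stable.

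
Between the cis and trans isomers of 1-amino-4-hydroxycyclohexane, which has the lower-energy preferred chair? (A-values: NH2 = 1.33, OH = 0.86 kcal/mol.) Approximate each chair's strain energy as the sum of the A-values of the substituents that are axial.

At 1,4 positions (parity opposite): cis → (a,e or e,a); trans → (e,e or a,a).
Best chair for cis: E = 0.86 kcal/mol; best chair for trans: E = 0.00 kcal/mol.
The trans isomer is lower by 0.86 kcal/mol.

trans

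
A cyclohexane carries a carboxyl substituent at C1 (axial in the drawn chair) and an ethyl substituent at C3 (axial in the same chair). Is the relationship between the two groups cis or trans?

cis

C1 and C3 have the same parity, so their axial bonds point in the same direction.
With same-parity carbons, two substituents on the same face are both axial or both equatorial; opposite faces give one of each.
Here the groups are axial/axial → same face → cis.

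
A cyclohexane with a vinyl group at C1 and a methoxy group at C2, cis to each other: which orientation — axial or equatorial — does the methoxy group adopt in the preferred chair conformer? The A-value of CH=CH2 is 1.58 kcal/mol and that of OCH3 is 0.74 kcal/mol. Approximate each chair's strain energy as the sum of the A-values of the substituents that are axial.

C1 and C2 have opposite parity, so for the cis isomer the two substituents are one axial and one equatorial in each chair.
Chair I (vinyl axial, methoxy equatorial): E = 1.58 kcal/mol.
Chair II (vinyl equatorial, methoxy axial): E = 0.74 kcal/mol.
Chair II is the more stable (lower-energy) conformer, and in that chair the methoxy group is axial.

axial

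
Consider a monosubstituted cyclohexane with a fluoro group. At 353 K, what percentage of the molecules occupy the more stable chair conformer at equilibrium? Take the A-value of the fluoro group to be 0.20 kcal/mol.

One chair has the fluoro group axial (E = 0.20 kcal/mol) and the other has it equatorial (E = 0).
ΔG = 0.20 kcal/mol between the two chairs.
K = exp(ΔG/RT) with R = 1.987×10⁻³ kcal mol⁻¹ K⁻¹ and T = 353 K gives K ≈ 1.33.
Fraction in the lower-energy chair = K/(K+1) = 57.1%.

57.1%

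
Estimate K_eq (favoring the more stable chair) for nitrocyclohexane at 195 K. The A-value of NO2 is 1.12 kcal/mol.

K ≈ 18.0

One chair has the nitro group axial (E = 1.12 kcal/mol) and the other has it equatorial (E = 0).
ΔG = 1.12 kcal/mol between the two chairs.
K = exp(ΔG/RT) with R = 1.987×10⁻³ kcal mol⁻¹ K⁻¹ and T = 195 K gives K ≈ 18.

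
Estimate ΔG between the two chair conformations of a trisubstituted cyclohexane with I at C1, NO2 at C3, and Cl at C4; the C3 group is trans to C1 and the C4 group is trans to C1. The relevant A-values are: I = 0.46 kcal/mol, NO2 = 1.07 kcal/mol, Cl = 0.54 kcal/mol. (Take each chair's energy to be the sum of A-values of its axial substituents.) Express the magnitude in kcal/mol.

0.07 kcal/mol

Chair I (iodo axial, nitro equatorial, chloro axial): E = 1.00 kcal/mol.
Chair II (iodo equatorial, nitro axial, chloro equatorial): E = 1.07 kcal/mol.
ΔE = 1.07 − 1.00 = 0.07 kcal/mol; chair I is more stable.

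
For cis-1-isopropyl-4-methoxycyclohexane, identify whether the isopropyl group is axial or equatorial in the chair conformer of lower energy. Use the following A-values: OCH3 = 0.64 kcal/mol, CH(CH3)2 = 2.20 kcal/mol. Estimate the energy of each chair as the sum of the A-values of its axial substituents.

equatorial

C1 and C4 have opposite parity, so for the cis isomer the two substituents are one axial and one equatorial in each chair.
Chair I (methoxy axial, isopropyl equatorial): E = 0.64 kcal/mol.
Chair II (methoxy equatorial, isopropyl axial): E = 2.20 kcal/mol.
Chair I is the more stable (lower-energy) conformer, and in that chair the isopropyl group is equatorial.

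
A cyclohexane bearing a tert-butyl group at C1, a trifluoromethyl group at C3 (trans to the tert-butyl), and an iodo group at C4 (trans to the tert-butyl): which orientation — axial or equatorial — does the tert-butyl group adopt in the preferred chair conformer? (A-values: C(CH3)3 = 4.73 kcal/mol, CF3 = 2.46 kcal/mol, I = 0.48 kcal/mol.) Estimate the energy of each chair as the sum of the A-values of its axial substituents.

Chair I (tert-butyl axial, trifluoromethyl equatorial, iodo axial): E = 5.21 kcal/mol.
Chair II (tert-butyl equatorial, trifluoromethyl axial, iodo equatorial): E = 2.46 kcal/mol.
Chair II is the more stable (lower-energy) conformer, and in that chair the tert-butyl group is equatorial.

equatorial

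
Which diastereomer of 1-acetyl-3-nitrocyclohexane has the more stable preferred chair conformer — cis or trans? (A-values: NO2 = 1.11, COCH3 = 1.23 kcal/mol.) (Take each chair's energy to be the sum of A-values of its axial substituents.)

At 1,3 positions (parity same): cis → (e,e or a,a); trans → (a,e or e,a).
Best chair for cis: E = 0.00 kcal/mol; best chair for trans: E = 1.11 kcal/mol.
The cis isomer is lower by 1.11 kcal/mol.

cis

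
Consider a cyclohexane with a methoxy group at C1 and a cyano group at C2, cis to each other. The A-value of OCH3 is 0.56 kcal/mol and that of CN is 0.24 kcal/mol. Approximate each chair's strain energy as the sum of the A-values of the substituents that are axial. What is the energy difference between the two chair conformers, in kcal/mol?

0.32 kcal/mol

C1 and C2 have opposite parity, so for the cis isomer the two substituents are one axial and one equatorial in each chair.
Chair I (methoxy axial, cyano equatorial): E = 0.56 kcal/mol.
Chair II (methoxy equatorial, cyano axial): E = 0.24 kcal/mol.
ΔE = 0.56 − 0.24 = 0.32 kcal/mol; chair II is more stable.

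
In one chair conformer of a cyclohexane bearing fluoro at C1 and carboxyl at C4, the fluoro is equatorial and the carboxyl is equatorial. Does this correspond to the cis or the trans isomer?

trans

C1 and C4 have opposite parity, so their axial bonds point in opposite directions.
With opposite-parity carbons, two substituents on the same face are one axial and one equatorial; opposite faces give both axial or both equatorial.
Here the groups are equatorial/equatorial → opposite face → trans.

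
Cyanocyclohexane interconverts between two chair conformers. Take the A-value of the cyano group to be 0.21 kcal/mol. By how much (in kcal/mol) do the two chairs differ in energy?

0.21 kcal/mol

A monosubstituted cyclohexane has one chair with the cyano group axial (E = A = 0.21 kcal/mol) and one with it equatorial (E = 0).
ΔE = 0.21 − 0 = 0.21 kcal/mol.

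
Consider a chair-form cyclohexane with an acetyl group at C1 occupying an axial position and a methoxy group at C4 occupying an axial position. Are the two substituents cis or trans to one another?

C1 and C4 have opposite parity, so their axial bonds point in opposite directions.
With opposite-parity carbons, two substituents on the same face are one axial and one equatorial; opposite faces give both axial or both equatorial.
Here the groups are axial/axial → opposite face → trans.

trans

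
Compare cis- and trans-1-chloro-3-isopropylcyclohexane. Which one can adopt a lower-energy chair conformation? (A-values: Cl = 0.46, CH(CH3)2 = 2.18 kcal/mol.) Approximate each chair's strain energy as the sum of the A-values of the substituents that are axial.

cis

At 1,3 positions (parity same): cis → (e,e or a,a); trans → (a,e or e,a).
Best chair for cis: E = 0.00 kcal/mol; best chair for trans: E = 0.46 kcal/mol.
The cis isomer is lower by 0.46 kcal/mol.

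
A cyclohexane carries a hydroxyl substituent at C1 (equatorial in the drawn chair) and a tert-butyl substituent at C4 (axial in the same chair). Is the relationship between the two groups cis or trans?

cis

C1 and C4 have opposite parity, so their axial bonds point in opposite directions.
With opposite-parity carbons, two substituents on the same face are one axial and one equatorial; opposite faces give both axial or both equatorial.
Here the groups are equatorial/axial → same face → cis.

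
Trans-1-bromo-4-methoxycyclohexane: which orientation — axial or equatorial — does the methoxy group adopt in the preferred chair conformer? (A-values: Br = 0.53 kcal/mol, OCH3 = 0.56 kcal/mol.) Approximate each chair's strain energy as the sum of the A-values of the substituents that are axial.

C1 and C4 have opposite parity, so for the trans isomer the two substituents are e,e in one chair and a,a in the other.
Chair I (bromo axial, methoxy axial): E = 1.09 kcal/mol.
Chair II (bromo equatorial, methoxy equatorial): E = 0.00 kcal/mol.
Chair II is the more stable (lower-energy) conformer, and in that chair the methoxy group is equatorial.

equatorial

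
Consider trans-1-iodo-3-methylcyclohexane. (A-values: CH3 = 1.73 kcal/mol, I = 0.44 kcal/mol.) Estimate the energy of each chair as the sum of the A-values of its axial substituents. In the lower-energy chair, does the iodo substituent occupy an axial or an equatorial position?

C1 and C3 have the same parity, so for the trans isomer the two substituents are one axial and one equatorial in each chair.
Chair I (methyl axial, iodo equatorial): E = 1.73 kcal/mol.
Chair II (methyl equatorial, iodo axial): E = 0.44 kcal/mol.
Chair II is the more stable (lower-energy) conformer, and in that chair the iodo group is axial.

axial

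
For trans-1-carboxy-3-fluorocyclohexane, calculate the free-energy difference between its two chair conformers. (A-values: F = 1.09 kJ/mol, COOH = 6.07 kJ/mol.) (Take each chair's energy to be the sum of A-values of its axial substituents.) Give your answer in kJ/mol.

4.98 kJ/mol

C1 and C3 have the same parity, so for the trans isomer the two substituents are one axial and one equatorial in each chair.
Chair I (fluoro axial, carboxyl equatorial): E = 1.09 kJ/mol.
Chair II (fluoro equatorial, carboxyl axial): E = 6.07 kJ/mol.
ΔE = 6.07 − 1.09 = 4.98 kJ/mol; chair I is more stable.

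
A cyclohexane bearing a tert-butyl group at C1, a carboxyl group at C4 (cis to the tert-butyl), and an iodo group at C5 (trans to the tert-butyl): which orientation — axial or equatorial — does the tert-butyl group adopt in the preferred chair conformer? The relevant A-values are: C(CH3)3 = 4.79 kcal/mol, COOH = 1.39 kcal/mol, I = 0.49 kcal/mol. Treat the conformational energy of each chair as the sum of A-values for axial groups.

Chair I (tert-butyl axial, carboxyl equatorial, iodo equatorial): E = 4.79 kcal/mol.
Chair II (tert-butyl equatorial, carboxyl axial, iodo axial): E = 1.88 kcal/mol.
Chair II is the more stable (lower-energy) conformer, and in that chair the tert-butyl group is equatorial.

equatorial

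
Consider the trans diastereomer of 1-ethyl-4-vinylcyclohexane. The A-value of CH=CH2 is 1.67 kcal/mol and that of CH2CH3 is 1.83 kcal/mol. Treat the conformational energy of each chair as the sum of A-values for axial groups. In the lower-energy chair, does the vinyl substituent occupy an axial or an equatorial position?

C1 and C4 have opposite parity, so for the trans isomer the two substituents are e,e in one chair and a,a in the other.
Chair I (vinyl axial, ethyl axial): E = 3.50 kcal/mol.
Chair II (vinyl equatorial, ethyl equatorial): E = 0.00 kcal/mol.
Chair II is the more stable (lower-energy) conformer, and in that chair the vinyl group is equatorial.

equatorial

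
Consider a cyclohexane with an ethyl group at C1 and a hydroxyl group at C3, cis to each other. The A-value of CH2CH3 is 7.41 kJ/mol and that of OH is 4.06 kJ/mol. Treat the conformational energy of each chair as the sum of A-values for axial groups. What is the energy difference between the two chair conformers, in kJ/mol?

11.47 kJ/mol

C1 and C3 have the same parity, so for the cis isomer the two substituents are e,e in one chair and a,a in the other.
Chair I (ethyl axial, hydroxyl axial): E = 11.47 kJ/mol.
Chair II (ethyl equatorial, hydroxyl equatorial): E = 0.00 kJ/mol.
ΔE = 11.47 − 0.00 = 11.47 kJ/mol; chair II is more stable.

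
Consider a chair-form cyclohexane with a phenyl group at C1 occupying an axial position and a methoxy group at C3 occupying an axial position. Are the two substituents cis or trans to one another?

cis

C1 and C3 have the same parity, so their axial bonds point in the same direction.
With same-parity carbons, two substituents on the same face are both axial or both equatorial; opposite faces give one of each.
Here the groups are axial/axial → same face → cis.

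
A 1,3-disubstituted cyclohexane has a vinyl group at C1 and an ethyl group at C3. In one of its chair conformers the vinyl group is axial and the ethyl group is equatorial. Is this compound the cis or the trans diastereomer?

C1 and C3 have the same parity, so their axial bonds point in the same direction.
With same-parity carbons, two substituents on the same face are both axial or both equatorial; opposite faces give one of each.
Here the groups are axial/equatorial → opposite face → trans.

trans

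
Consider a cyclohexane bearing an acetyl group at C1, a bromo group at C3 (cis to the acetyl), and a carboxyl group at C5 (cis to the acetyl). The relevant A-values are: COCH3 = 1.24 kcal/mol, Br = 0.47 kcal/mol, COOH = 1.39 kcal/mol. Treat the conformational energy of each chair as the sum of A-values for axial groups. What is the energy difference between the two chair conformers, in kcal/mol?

Chair I (acetyl axial, bromo axial, carboxyl axial): E = 3.10 kcal/mol.
Chair II (acetyl equatorial, bromo equatorial, carboxyl equatorial): E = 0.00 kcal/mol.
ΔE = 3.10 − 0.00 = 3.10 kcal/mol; chair II is more stable.

3.10 kcal/mol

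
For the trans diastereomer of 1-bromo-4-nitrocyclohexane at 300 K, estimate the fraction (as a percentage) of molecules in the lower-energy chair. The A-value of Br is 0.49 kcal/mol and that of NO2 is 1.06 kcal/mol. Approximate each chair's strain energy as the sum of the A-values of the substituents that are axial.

C1 and C4 have opposite parity, so for the trans isomer the two substituents are e,e in one chair and a,a in the other.
Chair I (bromo axial, nitro axial): E = 1.55 kcal/mol; chair II (bromo equatorial, nitro equatorial): E = 0.00 kcal/mol.
ΔG = 1.55 kcal/mol between the two chairs.
K = exp(ΔG/RT) with R = 1.987×10⁻³ kcal mol⁻¹ K⁻¹ and T = 300 K gives K ≈ 13.5.
Fraction in the lower-energy chair = K/(K+1) = 93.1%.

93.1%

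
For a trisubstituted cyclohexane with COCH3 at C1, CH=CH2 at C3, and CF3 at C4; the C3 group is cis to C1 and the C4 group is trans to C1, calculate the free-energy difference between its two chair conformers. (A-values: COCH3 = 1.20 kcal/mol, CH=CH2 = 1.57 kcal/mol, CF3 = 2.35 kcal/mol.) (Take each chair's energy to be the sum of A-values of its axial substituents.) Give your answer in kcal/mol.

5.12 kcal/mol

Chair I (acetyl axial, vinyl axial, trifluoromethyl axial): E = 5.12 kcal/mol.
Chair II (acetyl equatorial, vinyl equatorial, trifluoromethyl equatorial): E = 0.00 kcal/mol.
ΔE = 5.12 − 0.00 = 5.12 kcal/mol; chair II is more stable.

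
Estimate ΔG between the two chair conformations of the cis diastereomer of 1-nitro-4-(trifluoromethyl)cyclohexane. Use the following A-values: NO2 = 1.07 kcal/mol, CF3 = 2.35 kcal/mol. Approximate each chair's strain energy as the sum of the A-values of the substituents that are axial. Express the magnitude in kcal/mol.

C1 and C4 have opposite parity, so for the cis isomer the two substituents are one axial and one equatorial in each chair.
Chair I (nitro axial, trifluoromethyl equatorial): E = 1.07 kcal/mol.
Chair II (nitro equatorial, trifluoromethyl axial): E = 2.35 kcal/mol.
ΔE = 2.35 − 1.07 = 1.28 kcal/mol; chair I is more stable.

1.28 kcal/mol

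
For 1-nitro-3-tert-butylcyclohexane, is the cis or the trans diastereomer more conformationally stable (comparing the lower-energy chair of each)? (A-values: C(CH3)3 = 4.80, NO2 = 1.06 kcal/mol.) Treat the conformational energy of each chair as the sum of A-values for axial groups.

At 1,3 positions (parity same): cis → (e,e or a,a); trans → (a,e or e,a).
Best chair for cis: E = 0.00 kcal/mol; best chair for trans: E = 1.06 kcal/mol.
The cis isomer is lower by 1.06 kcal/mol.

cis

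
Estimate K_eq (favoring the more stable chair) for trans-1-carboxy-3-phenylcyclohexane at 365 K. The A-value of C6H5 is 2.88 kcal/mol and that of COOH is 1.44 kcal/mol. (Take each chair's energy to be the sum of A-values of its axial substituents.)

K ≈ 7.28

C1 and C3 have the same parity, so for the trans isomer the two substituents are one axial and one equatorial in each chair.
Chair I (phenyl axial, carboxyl equatorial): E = 2.88 kcal/mol; chair II (phenyl equatorial, carboxyl axial): E = 1.44 kcal/mol.
ΔG = 1.44 kcal/mol between the two chairs.
K = exp(ΔG/RT) with R = 1.987×10⁻³ kcal mol⁻¹ K⁻¹ and T = 365 K gives K ≈ 7.28.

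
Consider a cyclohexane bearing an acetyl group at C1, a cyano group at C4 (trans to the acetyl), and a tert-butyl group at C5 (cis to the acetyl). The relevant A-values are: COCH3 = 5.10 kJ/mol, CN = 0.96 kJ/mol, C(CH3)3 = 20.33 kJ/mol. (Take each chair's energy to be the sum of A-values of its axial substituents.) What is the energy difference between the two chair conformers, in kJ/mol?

Chair I (acetyl axial, cyano axial, tert-butyl axial): E = 26.39 kJ/mol.
Chair II (acetyl equatorial, cyano equatorial, tert-butyl equatorial): E = 0.00 kJ/mol.
ΔE = 26.39 − 0.00 = 26.39 kJ/mol; chair II is more stable.

26.39 kJ/mol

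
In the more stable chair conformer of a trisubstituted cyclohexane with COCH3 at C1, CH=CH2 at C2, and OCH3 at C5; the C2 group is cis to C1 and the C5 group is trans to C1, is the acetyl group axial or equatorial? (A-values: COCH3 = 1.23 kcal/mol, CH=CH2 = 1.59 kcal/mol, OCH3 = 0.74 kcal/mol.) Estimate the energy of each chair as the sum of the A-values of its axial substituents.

axial

Chair I (acetyl axial, vinyl equatorial, methoxy equatorial): E = 1.23 kcal/mol.
Chair II (acetyl equatorial, vinyl axial, methoxy axial): E = 2.33 kcal/mol.
Chair I is the more stable (lower-energy) conformer, and in that chair the acetyl group is axial.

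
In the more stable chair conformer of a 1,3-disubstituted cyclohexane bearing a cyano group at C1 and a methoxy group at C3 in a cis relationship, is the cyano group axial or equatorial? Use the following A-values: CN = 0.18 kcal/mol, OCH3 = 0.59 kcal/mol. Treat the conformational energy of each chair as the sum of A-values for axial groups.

equatorial

C1 and C3 have the same parity, so for the cis isomer the two substituents are e,e in one chair and a,a in the other.
Chair I (cyano axial, methoxy axial): E = 0.77 kcal/mol.
Chair II (cyano equatorial, methoxy equatorial): E = 0.00 kcal/mol.
Chair II is the more stable (lower-energy) conformer, and in that chair the cyano group is equatorial.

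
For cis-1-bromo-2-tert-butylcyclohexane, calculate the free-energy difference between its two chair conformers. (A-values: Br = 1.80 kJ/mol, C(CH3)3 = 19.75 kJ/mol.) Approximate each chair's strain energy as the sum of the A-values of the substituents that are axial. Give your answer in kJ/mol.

C1 and C2 have opposite parity, so for the cis isomer the two substituents are one axial and one equatorial in each chair.
Chair I (bromo axial, tert-butyl equatorial): E = 1.80 kJ/mol.
Chair II (bromo equatorial, tert-butyl axial): E = 19.75 kJ/mol.
ΔE = 19.75 − 1.80 = 17.95 kJ/mol; chair I is more stable.

17.95 kJ/mol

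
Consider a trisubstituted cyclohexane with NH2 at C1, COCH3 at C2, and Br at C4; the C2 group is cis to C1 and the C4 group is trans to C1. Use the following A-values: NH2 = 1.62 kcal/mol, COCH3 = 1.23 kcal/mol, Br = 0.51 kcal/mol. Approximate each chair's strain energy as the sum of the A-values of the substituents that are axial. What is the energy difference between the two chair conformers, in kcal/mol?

0.90 kcal/mol

Chair I (amino axial, acetyl equatorial, bromo axial): E = 2.13 kcal/mol.
Chair II (amino equatorial, acetyl axial, bromo equatorial): E = 1.23 kcal/mol.
ΔE = 2.13 − 1.23 = 0.90 kcal/mol; chair II is more stable.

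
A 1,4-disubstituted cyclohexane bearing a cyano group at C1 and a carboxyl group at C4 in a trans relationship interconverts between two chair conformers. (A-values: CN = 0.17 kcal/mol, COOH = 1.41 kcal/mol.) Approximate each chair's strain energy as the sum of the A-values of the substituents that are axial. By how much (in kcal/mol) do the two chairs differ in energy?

C1 and C4 have opposite parity, so for the trans isomer the two substituents are e,e in one chair and a,a in the other.
Chair I (cyano axial, carboxyl axial): E = 1.58 kcal/mol.
Chair II (cyano equatorial, carboxyl equatorial): E = 0.00 kcal/mol.
ΔE = 1.58 − 0.00 = 1.58 kcal/mol; chair II is more stable.

1.58 kcal/mol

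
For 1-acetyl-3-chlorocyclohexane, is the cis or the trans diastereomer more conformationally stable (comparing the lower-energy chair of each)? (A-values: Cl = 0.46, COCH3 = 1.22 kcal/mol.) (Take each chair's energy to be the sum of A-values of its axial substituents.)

At 1,3 positions (parity same): cis → (e,e or a,a); trans → (a,e or e,a).
Best chair for cis: E = 0.00 kcal/mol; best chair for trans: E = 0.46 kcal/mol.
The cis isomer is lower by 0.46 kcal/mol.

cis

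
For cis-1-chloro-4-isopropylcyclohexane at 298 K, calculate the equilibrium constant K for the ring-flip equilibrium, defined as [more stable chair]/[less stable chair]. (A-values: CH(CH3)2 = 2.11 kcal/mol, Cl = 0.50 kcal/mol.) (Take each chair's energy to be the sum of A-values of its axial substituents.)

K ≈ 15.2

C1 and C4 have opposite parity, so for the cis isomer the two substituents are one axial and one equatorial in each chair.
Chair I (isopropyl axial, chloro equatorial): E = 2.11 kcal/mol; chair II (isopropyl equatorial, chloro axial): E = 0.50 kcal/mol.
ΔG = 1.61 kcal/mol between the two chairs.
K = exp(ΔG/RT) with R = 1.987×10⁻³ kcal mol⁻¹ K⁻¹ and T = 298 K gives K ≈ 15.2.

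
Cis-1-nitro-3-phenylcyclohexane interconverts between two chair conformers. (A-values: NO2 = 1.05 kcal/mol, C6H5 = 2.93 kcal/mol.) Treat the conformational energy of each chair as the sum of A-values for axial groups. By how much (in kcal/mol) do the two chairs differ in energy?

C1 and C3 have the same parity, so for the cis isomer the two substituents are e,e in one chair and a,a in the other.
Chair I (nitro axial, phenyl axial): E = 3.98 kcal/mol.
Chair II (nitro equatorial, phenyl equatorial): E = 0.00 kcal/mol.
ΔE = 3.98 − 0.00 = 3.98 kcal/mol; chair II is more stable.

3.98 kcal/mol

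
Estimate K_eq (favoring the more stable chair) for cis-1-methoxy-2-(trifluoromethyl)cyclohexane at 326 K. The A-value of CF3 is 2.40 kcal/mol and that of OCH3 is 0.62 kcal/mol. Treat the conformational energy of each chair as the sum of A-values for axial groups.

C1 and C2 have opposite parity, so for the cis isomer the two substituents are one axial and one equatorial in each chair.
Chair I (trifluoromethyl axial, methoxy equatorial): E = 2.40 kcal/mol; chair II (trifluoromethyl equatorial, methoxy axial): E = 0.62 kcal/mol.
ΔG = 1.78 kcal/mol between the two chairs.
K = exp(ΔG/RT) with R = 1.987×10⁻³ kcal mol⁻¹ K⁻¹ and T = 326 K gives K ≈ 15.6.

K ≈ 15.6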